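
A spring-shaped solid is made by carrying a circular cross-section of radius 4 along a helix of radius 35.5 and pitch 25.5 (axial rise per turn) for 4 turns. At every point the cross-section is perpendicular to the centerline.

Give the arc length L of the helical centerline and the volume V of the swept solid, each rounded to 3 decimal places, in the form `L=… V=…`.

2πR = 2π·35.5 = 223.053078
per-turn = √(223.053078² + 25.5²) = √(49752.6758 + 650.25) = √50402.9258 = 224.505959
L = 4 × 224.505959 = 898.023837
V = π·4² × L = 50.265482 × 898.023837 = 45139.601446

L=898.024 V=45139.601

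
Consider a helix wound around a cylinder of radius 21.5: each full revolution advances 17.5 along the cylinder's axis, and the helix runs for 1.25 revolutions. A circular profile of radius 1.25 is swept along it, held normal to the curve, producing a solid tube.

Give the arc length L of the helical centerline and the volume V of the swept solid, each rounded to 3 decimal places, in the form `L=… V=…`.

L=170.272 V=835.819

2πR = 2π·21.5 = 135.088484
per-turn = √(135.088484² + 17.5²) = √(18248.8985 + 306.25) = √18555.1485 = 136.217284
L = 1.25 × 136.217284 = 170.271605
V = π·1.25² × L = 4.908739 × 170.271605 = 835.818788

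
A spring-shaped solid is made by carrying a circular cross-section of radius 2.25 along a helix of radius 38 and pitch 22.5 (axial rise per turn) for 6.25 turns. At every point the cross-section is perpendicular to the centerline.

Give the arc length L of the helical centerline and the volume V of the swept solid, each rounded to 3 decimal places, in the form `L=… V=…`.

2πR = 2π·38 = 238.761042
per-turn = √(238.761042² + 22.5²) = √(57006.8350 + 506.25) = √57513.0850 = 239.818859
L = 6.25 × 239.818859 = 1498.867867
V = π·2.25² × L = 15.904313 × 1498.867867 = 23838.463421

L=1498.868 V=23838.463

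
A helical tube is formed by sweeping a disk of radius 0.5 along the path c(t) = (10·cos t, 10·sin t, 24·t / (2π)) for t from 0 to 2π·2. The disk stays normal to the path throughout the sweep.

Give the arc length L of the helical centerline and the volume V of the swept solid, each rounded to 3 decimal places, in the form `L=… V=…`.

2πR = 2π·10 = 62.831853
per-turn = √(62.831853² + 24²) = √(3947.8418 + 576) = √4523.8418 = 67.259511
L = 2 × 67.259511 = 134.519021
V = π·0.5² × L = 0.785398 × 134.519021 = 105.650992

L=134.519 V=105.651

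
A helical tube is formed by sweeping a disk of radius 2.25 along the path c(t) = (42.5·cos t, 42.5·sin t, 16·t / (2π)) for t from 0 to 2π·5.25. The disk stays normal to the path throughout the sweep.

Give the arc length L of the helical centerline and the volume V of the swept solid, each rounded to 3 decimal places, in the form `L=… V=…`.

2πR = 2π·42.5 = 267.035376
per-turn = √(267.035376² + 16²) = √(71307.8918 + 256) = √71563.8918 = 267.514283
L = 5.25 × 267.514283 = 1404.449988
V = π·2.25² × L = 15.904313 × 1404.449988 = 22336.811927

L=1404.450 V=22336.812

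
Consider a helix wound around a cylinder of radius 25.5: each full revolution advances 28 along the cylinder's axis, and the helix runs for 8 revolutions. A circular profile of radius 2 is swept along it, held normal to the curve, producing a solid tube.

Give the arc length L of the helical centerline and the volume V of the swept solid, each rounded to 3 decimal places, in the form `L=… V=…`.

L=1301.196 V=16351.305

2πR = 2π·25.5 = 160.221225
per-turn = √(160.221225² + 28²) = √(25670.8410 + 784) = √26454.8410 = 162.649442
L = 8 × 162.649442 = 1301.195538
V = π·2² × L = 12.566371 × 1301.195538 = 16351.305367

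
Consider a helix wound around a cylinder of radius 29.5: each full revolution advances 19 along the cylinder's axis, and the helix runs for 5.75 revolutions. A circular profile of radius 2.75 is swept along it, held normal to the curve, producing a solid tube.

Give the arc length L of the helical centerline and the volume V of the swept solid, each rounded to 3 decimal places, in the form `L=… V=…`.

2πR = 2π·29.5 = 185.353967
per-turn = √(185.353967² + 19²) = √(34356.0929 + 361) = √34717.0929 = 186.325234
L = 5.75 × 186.325234 = 1071.370097
V = π·2.75² × L = 23.758294 × 1071.370097 = 25453.926221

L=1071.370 V=25453.926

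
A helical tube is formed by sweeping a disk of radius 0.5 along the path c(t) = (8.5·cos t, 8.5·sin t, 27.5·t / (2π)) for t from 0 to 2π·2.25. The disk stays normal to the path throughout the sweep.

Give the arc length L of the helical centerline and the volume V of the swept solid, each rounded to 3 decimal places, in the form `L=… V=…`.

L=135.161 V=106.155

2πR = 2π·8.5 = 53.407075
per-turn = √(53.407075² + 27.5²) = √(2852.3157 + 756.25) = √3608.5657 = 60.071338
L = 2.25 × 60.071338 = 135.160511
V = π·0.5² × L = 0.785398 × 135.160511 = 106.154817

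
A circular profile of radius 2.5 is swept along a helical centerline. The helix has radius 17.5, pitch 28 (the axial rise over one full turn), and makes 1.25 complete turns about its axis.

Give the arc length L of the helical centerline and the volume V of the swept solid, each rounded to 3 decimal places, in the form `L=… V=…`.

L=141.831 V=2784.846

2πR = 2π·17.5 = 109.955743
per-turn = √(109.955743² + 28²) = √(12090.2654 + 784) = √12874.2654 = 113.464820
L = 1.25 × 113.464820 = 141.831025
V = π·2.5² × L = 19.634954 × 141.831025 = 2784.845665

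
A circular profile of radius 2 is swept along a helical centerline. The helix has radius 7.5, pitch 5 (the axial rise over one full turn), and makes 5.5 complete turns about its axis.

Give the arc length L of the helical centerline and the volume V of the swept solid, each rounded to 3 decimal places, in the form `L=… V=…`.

2πR = 2π·7.5 = 47.123890
per-turn = √(47.123890² + 5²) = √(2220.6610 + 25) = √2245.6610 = 47.388406
L = 5.5 × 47.388406 = 260.636231
V = π·2² × L = 12.566371 × 260.636231 = 3275.251475

L=260.636 V=3275.251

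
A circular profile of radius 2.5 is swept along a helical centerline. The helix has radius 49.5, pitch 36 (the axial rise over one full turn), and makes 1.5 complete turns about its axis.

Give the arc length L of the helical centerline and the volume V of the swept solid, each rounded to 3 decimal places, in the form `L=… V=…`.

2πR = 2π·49.5 = 311.017673
per-turn = √(311.017673² + 36²) = √(96731.9927 + 1296) = √98027.9927 = 313.094223
L = 1.5 × 313.094223 = 469.641335
V = π·2.5² × L = 19.634954 × 469.641335 = 9221.386051

L=469.641 V=9221.386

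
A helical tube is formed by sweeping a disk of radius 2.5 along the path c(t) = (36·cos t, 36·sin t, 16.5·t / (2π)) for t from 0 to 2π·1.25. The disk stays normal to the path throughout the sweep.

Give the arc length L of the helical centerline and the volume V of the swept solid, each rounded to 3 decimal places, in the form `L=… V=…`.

2πR = 2π·36 = 226.194671
per-turn = √(226.194671² + 16.5²) = √(51164.0292 + 272.25) = √51436.2792 = 226.795677
L = 1.25 × 226.795677 = 283.494597
V = π·2.5² × L = 19.634954 × 283.494597 = 5566.403387

L=283.495 V=5566.403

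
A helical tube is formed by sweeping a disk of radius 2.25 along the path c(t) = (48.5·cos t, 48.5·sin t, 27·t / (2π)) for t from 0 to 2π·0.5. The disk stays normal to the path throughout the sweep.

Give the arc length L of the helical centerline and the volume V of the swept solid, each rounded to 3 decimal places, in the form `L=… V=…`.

2πR = 2π·48.5 = 304.734487
per-turn = √(304.734487² + 27²) = √(92863.1078 + 729) = √93592.1078 = 305.928272
L = 0.5 × 305.928272 = 152.964136
V = π·2.25² × L = 15.904313 × 152.964136 = 2432.789470

L=152.964 V=2432.789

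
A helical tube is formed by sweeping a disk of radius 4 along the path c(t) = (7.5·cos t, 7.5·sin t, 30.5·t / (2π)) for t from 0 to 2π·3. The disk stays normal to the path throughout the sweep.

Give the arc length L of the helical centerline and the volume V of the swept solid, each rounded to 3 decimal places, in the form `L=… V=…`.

2πR = 2π·7.5 = 47.123890
per-turn = √(47.123890² + 30.5²) = √(2220.6610 + 930.25) = √3150.9110 = 56.132976
L = 3 × 56.132976 = 168.398928
V = π·4² × L = 50.265482 × 168.398928 = 8464.653355

L=168.399 V=8464.653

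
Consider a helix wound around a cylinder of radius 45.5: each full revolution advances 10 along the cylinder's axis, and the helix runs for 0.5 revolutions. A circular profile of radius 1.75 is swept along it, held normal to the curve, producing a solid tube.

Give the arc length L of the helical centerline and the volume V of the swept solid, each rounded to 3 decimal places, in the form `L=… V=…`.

2πR = 2π·45.5 = 285.884931
per-turn = √(285.884931² + 10²) = √(81730.1940 + 100) = √81830.1940 = 286.059774
L = 0.5 × 286.059774 = 143.029887
V = π·1.75² × L = 9.621128 × 143.029887 = 1376.108777

L=143.030 V=1376.109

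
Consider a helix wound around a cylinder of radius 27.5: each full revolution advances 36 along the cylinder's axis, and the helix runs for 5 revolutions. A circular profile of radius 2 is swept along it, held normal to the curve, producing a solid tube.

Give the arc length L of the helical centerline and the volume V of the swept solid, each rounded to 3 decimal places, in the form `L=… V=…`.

2πR = 2π·27.5 = 172.787596
per-turn = √(172.787596² + 36²) = √(29855.5533 + 1296) = √31151.5533 = 176.498026
L = 5 × 176.498026 = 882.490132
V = π·2² × L = 12.566371 × 882.490132 = 11089.698060

L=882.490 V=11089.698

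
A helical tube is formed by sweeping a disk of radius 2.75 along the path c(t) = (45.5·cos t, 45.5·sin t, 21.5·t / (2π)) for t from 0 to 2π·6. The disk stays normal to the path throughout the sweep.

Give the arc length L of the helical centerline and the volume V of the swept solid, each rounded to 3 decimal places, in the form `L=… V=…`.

L=1720.153 V=40867.913

2πR = 2π·45.5 = 285.884931
per-turn = √(285.884931² + 21.5²) = √(81730.1940 + 462.25) = √82192.4440 = 286.692246
L = 6 × 286.692246 = 1720.153477
V = π·2.75² × L = 23.758294 × 1720.153477 = 40867.912802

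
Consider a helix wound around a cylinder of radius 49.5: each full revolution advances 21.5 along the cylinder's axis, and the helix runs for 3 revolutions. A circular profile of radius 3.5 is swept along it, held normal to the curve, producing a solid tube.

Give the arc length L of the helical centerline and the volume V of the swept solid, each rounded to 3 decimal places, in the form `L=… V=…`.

2πR = 2π·49.5 = 311.017673
per-turn = √(311.017673² + 21.5²) = √(96731.9927 + 462.25) = √97194.2427 = 311.759912
L = 3 × 311.759912 = 935.279736
V = π·3.5² × L = 38.484510 × 935.279736 = 35993.782360

L=935.280 V=35993.782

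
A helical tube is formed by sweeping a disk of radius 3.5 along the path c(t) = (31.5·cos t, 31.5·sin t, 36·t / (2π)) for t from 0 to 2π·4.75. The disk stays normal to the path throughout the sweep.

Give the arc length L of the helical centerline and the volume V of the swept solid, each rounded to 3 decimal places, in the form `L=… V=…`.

2πR = 2π·31.5 = 197.920337
per-turn = √(197.920337² + 36²) = √(39172.4599 + 1296) = √40468.4599 = 201.167741
L = 4.75 × 201.167741 = 955.546768
V = π·3.5² × L = 38.484510 × 955.546768 = 36773.749153

L=955.547 V=36773.749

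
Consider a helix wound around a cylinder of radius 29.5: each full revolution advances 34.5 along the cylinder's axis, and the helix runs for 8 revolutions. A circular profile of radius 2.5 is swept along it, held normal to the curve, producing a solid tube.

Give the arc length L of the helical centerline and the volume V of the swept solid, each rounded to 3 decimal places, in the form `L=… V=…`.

L=1508.299 V=29615.382

2πR = 2π·29.5 = 185.353967
per-turn = √(185.353967² + 34.5²) = √(34356.0929 + 1190.25) = √35546.3429 = 188.537378
L = 8 × 188.537378 = 1508.299024
V = π·2.5² × L = 19.634954 × 1508.299024 = 29615.382090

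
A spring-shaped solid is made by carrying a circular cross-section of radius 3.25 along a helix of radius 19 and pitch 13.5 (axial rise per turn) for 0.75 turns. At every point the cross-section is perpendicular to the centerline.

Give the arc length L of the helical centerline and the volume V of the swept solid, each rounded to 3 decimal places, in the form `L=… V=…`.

2πR = 2π·19 = 119.380521
per-turn = √(119.380521² + 13.5²) = √(14251.7088 + 182.25) = √14433.9588 = 120.141411
L = 0.75 × 120.141411 = 90.106059
V = π·3.25² × L = 33.183072 × 90.106059 = 2989.995867

L=90.106 V=2989.996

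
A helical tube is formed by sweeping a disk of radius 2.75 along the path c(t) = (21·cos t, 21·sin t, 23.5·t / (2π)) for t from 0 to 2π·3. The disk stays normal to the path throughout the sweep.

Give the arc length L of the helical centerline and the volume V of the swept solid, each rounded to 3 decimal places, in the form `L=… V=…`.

2πR = 2π·21 = 131.946891
per-turn = √(131.946891² + 23.5²) = √(17409.9822 + 552.25) = √17962.2322 = 134.023252
L = 3 × 134.023252 = 402.069757
V = π·2.75² × L = 23.758294 × 402.069757 = 9552.491673

L=402.070 V=9552.492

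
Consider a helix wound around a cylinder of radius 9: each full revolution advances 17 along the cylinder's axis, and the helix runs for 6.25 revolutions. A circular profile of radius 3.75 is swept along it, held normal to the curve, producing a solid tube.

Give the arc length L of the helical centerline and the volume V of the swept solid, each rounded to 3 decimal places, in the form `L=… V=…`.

L=369.055 V=16304.330

2πR = 2π·9 = 56.548668
per-turn = √(56.548668² + 17²) = √(3197.7518 + 289) = √3486.7518 = 59.048724
L = 6.25 × 59.048724 = 369.054526
V = π·3.75² × L = 44.178647 × 369.054526 = 16304.329516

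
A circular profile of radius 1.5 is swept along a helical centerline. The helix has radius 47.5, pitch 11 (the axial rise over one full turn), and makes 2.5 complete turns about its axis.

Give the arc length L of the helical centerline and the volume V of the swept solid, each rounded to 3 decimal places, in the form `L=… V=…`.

2πR = 2π·47.5 = 298.451302
per-turn = √(298.451302² + 11²) = √(89073.1797 + 121) = √89194.1797 = 298.653946
L = 2.5 × 298.653946 = 746.634866
V = π·1.5² × L = 7.068583 × 746.634866 = 5277.650873

L=746.635 V=5277.651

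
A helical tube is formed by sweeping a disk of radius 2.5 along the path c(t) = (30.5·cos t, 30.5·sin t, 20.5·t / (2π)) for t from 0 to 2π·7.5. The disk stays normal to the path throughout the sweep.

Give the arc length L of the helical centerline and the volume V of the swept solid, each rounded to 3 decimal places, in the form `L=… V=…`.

L=1445.479 V=28381.910

2πR = 2π·30.5 = 191.637152
per-turn = √(191.637152² + 20.5²) = √(36724.7980 + 420.25) = √37145.0480 = 192.730506
L = 7.5 × 192.730506 = 1445.478796
V = π·2.5² × L = 19.634954 × 1445.478796 = 28381.909783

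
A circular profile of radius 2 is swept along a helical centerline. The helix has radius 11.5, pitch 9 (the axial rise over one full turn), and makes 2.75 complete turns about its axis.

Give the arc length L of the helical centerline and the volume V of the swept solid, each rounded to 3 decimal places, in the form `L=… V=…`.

L=200.241 V=2516.305

2πR = 2π·11.5 = 72.256631
per-turn = √(72.256631² + 9²) = √(5221.0207 + 81) = √5302.0207 = 72.814976
L = 2.75 × 72.814976 = 200.241184
V = π·2² × L = 12.566371 × 200.241184 = 2516.304930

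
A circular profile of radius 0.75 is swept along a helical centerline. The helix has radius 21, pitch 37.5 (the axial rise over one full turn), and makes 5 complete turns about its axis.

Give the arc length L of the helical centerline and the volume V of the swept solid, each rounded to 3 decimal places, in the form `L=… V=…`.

L=685.861 V=1212.017

2πR = 2π·21 = 131.946891
per-turn = √(131.946891² + 37.5²) = √(17409.9822 + 1406.25) = √18816.2322 = 137.172272
L = 5 × 137.172272 = 685.861359
V = π·0.75² × L = 1.767146 × 685.861359 = 1212.017067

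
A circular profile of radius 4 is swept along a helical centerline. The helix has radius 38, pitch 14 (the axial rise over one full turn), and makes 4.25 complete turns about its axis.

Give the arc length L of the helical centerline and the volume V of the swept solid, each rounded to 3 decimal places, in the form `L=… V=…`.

L=1016.477 V=51093.725

2πR = 2π·38 = 238.761042
per-turn = √(238.761042² + 14²) = √(57006.8350 + 196) = √57202.8350 = 239.171142
L = 4.25 × 239.171142 = 1016.477352
V = π·4² × L = 50.265482 × 1016.477352 = 51093.724516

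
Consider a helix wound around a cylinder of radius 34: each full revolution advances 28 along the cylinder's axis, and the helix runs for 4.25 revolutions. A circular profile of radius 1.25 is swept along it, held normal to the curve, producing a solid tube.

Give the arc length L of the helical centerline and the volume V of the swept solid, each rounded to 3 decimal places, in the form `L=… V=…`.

L=915.686 V=4494.861

2πR = 2π·34 = 213.628300
per-turn = √(213.628300² + 28²) = √(45637.0508 + 784) = √46421.0508 = 215.455450
L = 4.25 × 215.455450 = 915.685661
V = π·1.25² × L = 4.908739 × 915.685661 = 4494.861476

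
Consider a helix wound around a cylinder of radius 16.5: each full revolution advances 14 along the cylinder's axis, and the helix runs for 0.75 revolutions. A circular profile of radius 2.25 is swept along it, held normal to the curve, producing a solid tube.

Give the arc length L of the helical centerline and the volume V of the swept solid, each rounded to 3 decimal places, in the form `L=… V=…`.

2πR = 2π·16.5 = 103.672558
per-turn = √(103.672558² + 14²) = √(10747.9992 + 196) = √10943.9992 = 104.613571
L = 0.75 × 104.613571 = 78.460178
V = π·2.25² × L = 15.904313 × 78.460178 = 1247.855215

L=78.460 V=1247.855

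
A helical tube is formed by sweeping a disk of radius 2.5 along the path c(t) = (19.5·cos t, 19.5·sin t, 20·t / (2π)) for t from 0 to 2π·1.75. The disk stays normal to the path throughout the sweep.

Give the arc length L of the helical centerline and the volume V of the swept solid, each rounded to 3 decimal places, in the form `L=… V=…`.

2πR = 2π·19.5 = 122.522113
per-turn = √(122.522113² + 20²) = √(15011.6683 + 400) = √15411.6683 = 124.143740
L = 1.75 × 124.143740 = 217.251546
V = π·2.5² × L = 19.634954 × 217.251546 = 4265.724127

L=217.252 V=4265.724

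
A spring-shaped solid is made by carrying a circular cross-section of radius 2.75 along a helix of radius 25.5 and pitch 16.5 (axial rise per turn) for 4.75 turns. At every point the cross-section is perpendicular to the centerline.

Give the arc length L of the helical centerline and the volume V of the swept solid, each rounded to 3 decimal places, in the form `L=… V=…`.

2πR = 2π·25.5 = 160.221225
per-turn = √(160.221225² + 16.5²) = √(25670.8410 + 272.25) = √25943.0910 = 161.068591
L = 4.75 × 161.068591 = 765.075808
V = π·2.75² × L = 23.758294 × 765.075808 = 18176.896314

L=765.076 V=18176.896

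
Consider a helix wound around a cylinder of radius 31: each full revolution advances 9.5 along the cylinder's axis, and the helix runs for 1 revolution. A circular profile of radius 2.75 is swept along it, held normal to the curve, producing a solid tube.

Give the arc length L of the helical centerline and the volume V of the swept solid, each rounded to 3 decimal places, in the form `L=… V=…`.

L=195.010 V=4633.112

2πR = 2π·31 = 194.778745
per-turn = √(194.778745² + 9.5²) = √(37938.7593 + 90.25) = √38029.0093 = 195.010280
L = 1 × 195.010280 = 195.010280
V = π·2.75² × L = 23.758294 × 195.010280 = 4633.111652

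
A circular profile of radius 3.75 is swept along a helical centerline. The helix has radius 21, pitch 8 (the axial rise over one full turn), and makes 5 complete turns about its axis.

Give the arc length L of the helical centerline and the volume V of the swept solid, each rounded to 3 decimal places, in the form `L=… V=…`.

2πR = 2π·21 = 131.946891
per-turn = √(131.946891² + 8²) = √(17409.9822 + 64) = √17473.9822 = 132.189191
L = 5 × 132.189191 = 660.945954
V = π·3.75² × L = 44.178647 × 660.945954 = 29199.697783

L=660.946 V=29199.698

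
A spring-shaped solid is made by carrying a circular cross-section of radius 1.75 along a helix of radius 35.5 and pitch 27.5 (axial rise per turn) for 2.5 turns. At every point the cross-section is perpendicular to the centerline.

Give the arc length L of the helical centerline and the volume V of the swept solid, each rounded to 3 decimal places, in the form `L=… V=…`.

2πR = 2π·35.5 = 223.053078
per-turn = √(223.053078² + 27.5²) = √(49752.6758 + 756.25) = √50508.9258 = 224.741909
L = 2.5 × 224.741909 = 561.854773
V = π·1.75² × L = 9.621128 × 561.854773 = 5405.676410

L=561.855 V=5405.676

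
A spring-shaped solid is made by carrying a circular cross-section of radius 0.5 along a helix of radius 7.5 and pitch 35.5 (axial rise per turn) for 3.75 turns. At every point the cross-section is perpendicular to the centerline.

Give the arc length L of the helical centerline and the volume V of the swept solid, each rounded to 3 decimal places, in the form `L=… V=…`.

2πR = 2π·7.5 = 47.123890
per-turn = √(47.123890² + 35.5²) = √(2220.6610 + 1260.25) = √3480.9110 = 58.999246
L = 3.75 × 58.999246 = 221.247171
V = π·0.5² × L = 0.785398 × 221.247171 = 173.767122

L=221.247 V=173.767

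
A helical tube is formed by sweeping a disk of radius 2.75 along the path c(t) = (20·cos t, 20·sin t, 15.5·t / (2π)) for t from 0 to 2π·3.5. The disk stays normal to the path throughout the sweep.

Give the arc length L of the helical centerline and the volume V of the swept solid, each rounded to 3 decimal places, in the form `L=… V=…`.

L=443.156 V=10528.633

2πR = 2π·20 = 125.663706
per-turn = √(125.663706² + 15.5²) = √(15791.3670 + 240.25) = √16031.6170 = 126.616022
L = 3.5 × 126.616022 = 443.156077
V = π·2.75² × L = 23.758294 × 443.156077 = 10528.632566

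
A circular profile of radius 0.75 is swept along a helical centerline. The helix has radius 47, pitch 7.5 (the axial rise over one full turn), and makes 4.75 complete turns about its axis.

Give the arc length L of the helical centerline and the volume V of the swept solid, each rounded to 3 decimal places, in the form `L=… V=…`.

2πR = 2π·47 = 295.309709
per-turn = √(295.309709² + 7.5²) = √(87207.8245 + 56.25) = √87264.0745 = 295.404933
L = 4.75 × 295.404933 = 1403.173432
V = π·0.75² × L = 1.767146 × 1403.173432 = 2479.612132

L=1403.173 V=2479.612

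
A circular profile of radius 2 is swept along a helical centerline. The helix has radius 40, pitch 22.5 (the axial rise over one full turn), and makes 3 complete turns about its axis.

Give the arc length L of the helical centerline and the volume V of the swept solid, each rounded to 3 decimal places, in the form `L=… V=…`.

L=756.998 V=9512.713

2πR = 2π·40 = 251.327412
per-turn = √(251.327412² + 22.5²) = √(63165.4682 + 506.25) = √63671.7182 = 252.332555
L = 3 × 252.332555 = 756.997664
V = π·2² × L = 12.566371 × 756.997664 = 9512.713202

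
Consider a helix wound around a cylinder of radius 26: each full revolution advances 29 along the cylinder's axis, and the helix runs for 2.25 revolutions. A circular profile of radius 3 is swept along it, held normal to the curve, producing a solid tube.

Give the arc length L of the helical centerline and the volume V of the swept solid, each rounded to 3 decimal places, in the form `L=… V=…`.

2πR = 2π·26 = 163.362818
per-turn = √(163.362818² + 29²) = √(26687.4103 + 841) = √27528.4103 = 165.916878
L = 2.25 × 165.916878 = 373.312975
V = π·3² × L = 28.274334 × 373.312975 = 10555.175692

L=373.313 V=10555.176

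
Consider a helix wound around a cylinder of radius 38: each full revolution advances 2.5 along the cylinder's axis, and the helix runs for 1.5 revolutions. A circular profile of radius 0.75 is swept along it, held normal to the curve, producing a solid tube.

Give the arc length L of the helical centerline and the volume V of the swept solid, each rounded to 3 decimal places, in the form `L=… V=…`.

L=358.161 V=632.923

2πR = 2π·38 = 238.761042
per-turn = √(238.761042² + 2.5²) = √(57006.8350 + 6.25) = √57013.0850 = 238.774130
L = 1.5 × 238.774130 = 358.161195
V = π·0.75² × L = 1.767146 × 358.161195 = 632.923075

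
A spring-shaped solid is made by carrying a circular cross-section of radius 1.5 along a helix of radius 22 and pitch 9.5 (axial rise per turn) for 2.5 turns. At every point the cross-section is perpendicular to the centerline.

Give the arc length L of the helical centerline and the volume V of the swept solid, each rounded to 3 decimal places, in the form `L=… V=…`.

L=346.390 V=2448.489

2πR = 2π·22 = 138.230077
per-turn = √(138.230077² + 9.5²) = √(19107.5541 + 90.25) = √19197.8041 = 138.556141
L = 2.5 × 138.556141 = 346.390352
V = π·1.5² × L = 7.068583 × 346.390352 = 2448.489114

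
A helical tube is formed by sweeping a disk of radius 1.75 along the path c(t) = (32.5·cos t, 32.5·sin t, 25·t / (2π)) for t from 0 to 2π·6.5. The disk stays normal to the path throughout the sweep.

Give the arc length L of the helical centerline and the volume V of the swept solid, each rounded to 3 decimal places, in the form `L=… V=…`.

2πR = 2π·32.5 = 204.203522
per-turn = √(204.203522² + 25²) = √(41699.0786 + 625) = √42324.0786 = 205.728167
L = 6.5 × 205.728167 = 1337.233084
V = π·1.75² × L = 9.621128 × 1337.233084 = 12865.689999

L=1337.233 V=12865.690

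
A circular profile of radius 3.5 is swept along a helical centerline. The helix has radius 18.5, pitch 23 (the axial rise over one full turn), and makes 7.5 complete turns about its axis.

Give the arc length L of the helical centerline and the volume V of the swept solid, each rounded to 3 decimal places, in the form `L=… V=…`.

L=888.694 V=34200.963

2πR = 2π·18.5 = 116.238928
per-turn = √(116.238928² + 23²) = √(13511.4884 + 529) = √14040.4884 = 118.492567
L = 7.5 × 118.492567 = 888.694252
V = π·3.5² × L = 38.484510 × 888.694252 = 34200.962842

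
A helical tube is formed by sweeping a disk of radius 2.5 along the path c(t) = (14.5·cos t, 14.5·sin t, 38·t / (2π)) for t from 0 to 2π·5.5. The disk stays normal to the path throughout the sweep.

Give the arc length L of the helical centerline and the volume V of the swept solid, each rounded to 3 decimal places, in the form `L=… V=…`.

L=542.924 V=10660.283

2πR = 2π·14.5 = 91.106187
per-turn = √(91.106187² + 38²) = √(8300.3373 + 1444) = √9744.3373 = 98.713410
L = 5.5 × 98.713410 = 542.923755
V = π·2.5² × L = 19.634954 × 542.923755 = 10660.282994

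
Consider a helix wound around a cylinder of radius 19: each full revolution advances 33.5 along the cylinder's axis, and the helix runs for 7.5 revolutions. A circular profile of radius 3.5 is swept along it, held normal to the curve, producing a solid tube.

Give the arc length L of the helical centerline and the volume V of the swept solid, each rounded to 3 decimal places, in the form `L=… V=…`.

2πR = 2π·19 = 119.380521
per-turn = √(119.380521² + 33.5²) = √(14251.7088 + 1122.25) = √15373.9588 = 123.991769
L = 7.5 × 123.991769 = 929.938267
V = π·3.5² × L = 38.484510 × 929.938267 = 35788.218532

L=929.938 V=35788.219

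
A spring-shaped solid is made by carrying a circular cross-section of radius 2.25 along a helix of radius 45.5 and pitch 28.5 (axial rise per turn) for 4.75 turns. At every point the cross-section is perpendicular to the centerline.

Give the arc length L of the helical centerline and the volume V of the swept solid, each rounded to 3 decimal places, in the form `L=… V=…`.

L=1364.685 V=21704.370

2πR = 2π·45.5 = 285.884931
per-turn = √(285.884931² + 28.5²) = √(81730.1940 + 812.25) = √82542.4440 = 287.302008
L = 4.75 × 287.302008 = 1364.684540
V = π·2.25² × L = 15.904313 × 1364.684540 = 21704.369810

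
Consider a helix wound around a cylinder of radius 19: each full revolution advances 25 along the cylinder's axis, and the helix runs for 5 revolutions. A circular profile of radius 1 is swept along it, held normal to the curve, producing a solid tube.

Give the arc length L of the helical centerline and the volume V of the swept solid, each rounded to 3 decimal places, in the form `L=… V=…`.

L=609.851 V=1915.902

2πR = 2π·19 = 119.380521
per-turn = √(119.380521² + 25²) = √(14251.7088 + 625) = √14876.7088 = 121.970114
L = 5 × 121.970114 = 609.850571
V = π·1² × L = 3.141593 × 609.850571 = 1915.902073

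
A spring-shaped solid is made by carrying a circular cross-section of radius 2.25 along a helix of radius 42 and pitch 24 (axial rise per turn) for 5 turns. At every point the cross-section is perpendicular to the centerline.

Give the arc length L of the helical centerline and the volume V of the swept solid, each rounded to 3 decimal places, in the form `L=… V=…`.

2πR = 2π·42 = 263.893783
per-turn = √(263.893783² + 24²) = √(69639.9287 + 576) = √70215.9287 = 264.982884
L = 5 × 264.982884 = 1324.914419
V = π·2.25² × L = 15.904313 × 1324.914419 = 21071.853357

L=1324.914 V=21071.853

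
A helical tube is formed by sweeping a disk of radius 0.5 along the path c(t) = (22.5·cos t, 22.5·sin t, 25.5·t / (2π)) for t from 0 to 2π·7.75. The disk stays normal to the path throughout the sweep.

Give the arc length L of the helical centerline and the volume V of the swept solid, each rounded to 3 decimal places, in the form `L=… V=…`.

2πR = 2π·22.5 = 141.371669
per-turn = √(141.371669² + 25.5²) = √(19985.9489 + 650.25) = √20636.1989 = 143.653050
L = 7.75 × 143.653050 = 1113.311141
V = π·0.5² × L = 0.785398 × 1113.311141 = 874.392526

L=1113.311 V=874.393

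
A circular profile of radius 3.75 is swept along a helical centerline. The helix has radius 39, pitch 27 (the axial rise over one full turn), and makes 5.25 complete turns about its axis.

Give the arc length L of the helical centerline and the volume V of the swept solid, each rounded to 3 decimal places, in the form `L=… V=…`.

2πR = 2π·39 = 245.044227
per-turn = √(245.044227² + 27²) = √(60046.6732 + 729) = √60775.6732 = 246.527226
L = 5.25 × 246.527226 = 1294.267937
V = π·3.75² × L = 44.178647 × 1294.267937 = 57179.005898

L=1294.268 V=57179.006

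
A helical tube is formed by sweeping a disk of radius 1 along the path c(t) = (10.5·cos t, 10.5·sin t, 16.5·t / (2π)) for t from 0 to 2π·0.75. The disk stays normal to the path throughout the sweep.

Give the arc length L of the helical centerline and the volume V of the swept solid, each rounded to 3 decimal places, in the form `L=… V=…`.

L=51.004 V=160.234

2πR = 2π·10.5 = 65.973446
per-turn = √(65.973446² + 16.5²) = √(4352.4955 + 272.25) = √4624.7455 = 68.005482
L = 0.75 × 68.005482 = 51.004111
V = π·1² × L = 3.141593 × 51.004111 = 160.234141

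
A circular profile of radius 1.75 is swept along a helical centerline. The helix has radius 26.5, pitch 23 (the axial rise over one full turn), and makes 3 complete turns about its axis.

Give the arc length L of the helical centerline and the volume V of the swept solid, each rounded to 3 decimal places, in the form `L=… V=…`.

L=504.256 V=4851.515

2πR = 2π·26.5 = 166.504411
per-turn = √(166.504411² + 23²) = √(27723.7188 + 529) = √28252.7188 = 168.085451
L = 3 × 168.085451 = 504.256352
V = π·1.75² × L = 9.621128 × 504.256352 = 4851.514659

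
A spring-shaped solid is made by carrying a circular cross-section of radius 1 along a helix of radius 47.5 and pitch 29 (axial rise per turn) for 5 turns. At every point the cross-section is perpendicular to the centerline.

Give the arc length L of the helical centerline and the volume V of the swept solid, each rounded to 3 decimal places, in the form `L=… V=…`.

2πR = 2π·47.5 = 298.451302
per-turn = √(298.451302² + 29²) = √(89073.1797 + 841) = √89914.1797 = 299.856932
L = 5 × 299.856932 = 1499.284660
V = π·1² × L = 3.141593 × 1499.284660 = 4710.141675

L=1499.285 V=4710.142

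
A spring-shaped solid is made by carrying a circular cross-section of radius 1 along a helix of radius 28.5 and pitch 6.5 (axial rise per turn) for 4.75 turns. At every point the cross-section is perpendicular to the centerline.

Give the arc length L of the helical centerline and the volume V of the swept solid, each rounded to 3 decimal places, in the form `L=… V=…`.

L=851.146 V=2673.955

2πR = 2π·28.5 = 179.070781
per-turn = √(179.070781² + 6.5²) = √(32066.3447 + 42.25) = √32108.5947 = 179.188713
L = 4.75 × 179.188713 = 851.146385
V = π·1² × L = 3.141593 × 851.146385 = 2673.955229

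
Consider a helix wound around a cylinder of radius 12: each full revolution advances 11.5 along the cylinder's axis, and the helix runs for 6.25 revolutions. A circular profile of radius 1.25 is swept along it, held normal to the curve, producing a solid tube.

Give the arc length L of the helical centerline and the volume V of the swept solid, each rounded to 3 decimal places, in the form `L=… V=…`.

2πR = 2π·12 = 75.398224
per-turn = √(75.398224² + 11.5²) = √(5684.8921 + 132.25) = √5817.1421 = 76.270192
L = 6.25 × 76.270192 = 476.688698
V = π·1.25² × L = 4.908739 × 476.688698 = 2339.940174

L=476.689 V=2339.940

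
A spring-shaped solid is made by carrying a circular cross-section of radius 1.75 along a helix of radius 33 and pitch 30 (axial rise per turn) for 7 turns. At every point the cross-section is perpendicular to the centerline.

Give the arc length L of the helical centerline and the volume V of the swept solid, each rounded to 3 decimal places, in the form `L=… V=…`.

2πR = 2π·33 = 207.345115
per-turn = √(207.345115² + 30²) = √(42991.9968 + 900) = √43891.9968 = 209.504169
L = 7 × 209.504169 = 1466.529182
V = π·1.75² × L = 9.621128 × 1466.529182 = 14109.664245

L=1466.529 V=14109.664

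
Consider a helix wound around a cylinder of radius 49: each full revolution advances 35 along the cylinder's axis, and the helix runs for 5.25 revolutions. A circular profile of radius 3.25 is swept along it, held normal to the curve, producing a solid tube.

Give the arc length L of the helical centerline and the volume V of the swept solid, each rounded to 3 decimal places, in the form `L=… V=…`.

2πR = 2π·49 = 307.876080
per-turn = √(307.876080² + 35²) = √(94787.6807 + 1225) = √96012.6807 = 309.859130
L = 5.25 × 309.859130 = 1626.760434
V = π·3.25² × L = 33.183072 × 1626.760434 = 53980.909278

L=1626.760 V=53980.909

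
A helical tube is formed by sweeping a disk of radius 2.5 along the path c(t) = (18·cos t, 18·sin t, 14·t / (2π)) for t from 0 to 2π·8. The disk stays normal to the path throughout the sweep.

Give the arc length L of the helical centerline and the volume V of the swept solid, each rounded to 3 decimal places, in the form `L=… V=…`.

2πR = 2π·18 = 113.097336
per-turn = √(113.097336² + 14²) = √(12791.0073 + 196) = √12987.0073 = 113.960552
L = 8 × 113.960552 = 911.684412
V = π·2.5² × L = 19.634954 × 911.684412 = 17900.881573

L=911.684 V=17900.882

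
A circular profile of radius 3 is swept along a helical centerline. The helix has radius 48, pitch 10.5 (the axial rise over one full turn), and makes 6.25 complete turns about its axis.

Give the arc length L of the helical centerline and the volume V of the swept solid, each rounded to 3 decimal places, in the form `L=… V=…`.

2πR = 2π·48 = 301.592895
per-turn = √(301.592895² + 10.5²) = √(90958.2742 + 110.25) = √91068.5242 = 301.775619
L = 6.25 × 301.775619 = 1886.097618
V = π·3² × L = 28.274334 × 1886.097618 = 53328.153789

L=1886.098 V=53328.154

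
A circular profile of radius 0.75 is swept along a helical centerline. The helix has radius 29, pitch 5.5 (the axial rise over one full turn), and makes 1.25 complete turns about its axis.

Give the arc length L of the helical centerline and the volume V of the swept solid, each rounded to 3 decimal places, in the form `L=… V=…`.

2πR = 2π·29 = 182.212374
per-turn = √(182.212374² + 5.5²) = √(33201.3492 + 30.25) = √33231.5992 = 182.295363
L = 1.25 × 182.295363 = 227.869203
V = π·0.75² × L = 1.767146 × 227.869203 = 402.678121

L=227.869 V=402.678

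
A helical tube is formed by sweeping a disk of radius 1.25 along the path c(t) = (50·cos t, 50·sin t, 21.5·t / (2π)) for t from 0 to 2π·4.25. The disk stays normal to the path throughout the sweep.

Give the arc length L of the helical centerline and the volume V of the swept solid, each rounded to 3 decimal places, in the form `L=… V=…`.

L=1338.300 V=6569.364

2πR = 2π·50 = 314.159265
per-turn = √(314.159265² + 21.5²) = √(98696.0440 + 462.25) = √99158.2940 = 314.894100
L = 4.25 × 314.894100 = 1338.299924
V = π·1.25² × L = 4.908739 × 1338.299924 = 6569.364388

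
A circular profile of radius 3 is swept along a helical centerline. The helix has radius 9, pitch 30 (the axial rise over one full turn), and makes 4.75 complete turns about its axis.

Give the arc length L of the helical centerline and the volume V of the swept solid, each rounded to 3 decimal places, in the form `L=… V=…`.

L=304.065 V=8597.235

2πR = 2π·9 = 56.548668
per-turn = √(56.548668² + 30²) = √(3197.7518 + 900) = √4097.7518 = 64.013685
L = 4.75 × 64.013685 = 304.065002
V = π·3² × L = 28.274334 × 304.065002 = 8597.235395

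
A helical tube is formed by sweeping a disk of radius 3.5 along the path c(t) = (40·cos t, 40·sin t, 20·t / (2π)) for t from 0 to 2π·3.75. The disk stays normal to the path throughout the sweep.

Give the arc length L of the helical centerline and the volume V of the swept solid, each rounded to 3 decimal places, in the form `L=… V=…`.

L=945.457 V=36385.459

2πR = 2π·40 = 251.327412
per-turn = √(251.327412² + 20²) = √(63165.4682 + 400) = √63565.4682 = 252.121931
L = 3.75 × 252.121931 = 945.457242
V = π·3.5² × L = 38.484510 × 945.457242 = 36385.458683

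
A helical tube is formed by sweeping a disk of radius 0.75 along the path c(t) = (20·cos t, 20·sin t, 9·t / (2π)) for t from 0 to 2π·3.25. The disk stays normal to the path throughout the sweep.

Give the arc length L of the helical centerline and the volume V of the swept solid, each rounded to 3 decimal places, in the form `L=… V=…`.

L=409.453 V=723.563

2πR = 2π·20 = 125.663706
per-turn = √(125.663706² + 9²) = √(15791.3670 + 81) = √15872.3670 = 125.985583
L = 3.25 × 125.985583 = 409.453144
V = π·0.75² × L = 1.767146 × 409.453144 = 723.563431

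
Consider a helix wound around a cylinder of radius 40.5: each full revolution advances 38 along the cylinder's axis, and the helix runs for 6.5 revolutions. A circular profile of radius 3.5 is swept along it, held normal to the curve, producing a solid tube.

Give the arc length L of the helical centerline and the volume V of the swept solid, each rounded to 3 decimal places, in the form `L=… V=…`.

L=1672.389 V=64361.078

2πR = 2π·40.5 = 254.469005
per-turn = √(254.469005² + 38²) = √(64754.4745 + 1444) = √66198.4745 = 257.290642
L = 6.5 × 257.290642 = 1672.389173
V = π·3.5² × L = 38.484510 × 1672.389173 = 64361.077870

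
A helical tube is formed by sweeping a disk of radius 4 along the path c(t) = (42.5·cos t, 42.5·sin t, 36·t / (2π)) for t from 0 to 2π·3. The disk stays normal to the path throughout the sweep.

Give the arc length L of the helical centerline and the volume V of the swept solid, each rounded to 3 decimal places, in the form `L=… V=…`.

2πR = 2π·42.5 = 267.035376
per-turn = √(267.035376² + 36²) = √(71307.8918 + 1296) = √72603.8918 = 269.451094
L = 3 × 269.451094 = 808.353281
V = π·4² × L = 50.265482 × 808.353281 = 40632.267643

L=808.353 V=40632.268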